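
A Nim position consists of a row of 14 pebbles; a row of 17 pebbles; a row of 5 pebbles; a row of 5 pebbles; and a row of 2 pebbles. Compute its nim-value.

Compute the nim-sum pairwise:
14 ^ 17 = 31
31 ^ 5 = 26
26 ^ 5 = 31
31 ^ 2 = 29

29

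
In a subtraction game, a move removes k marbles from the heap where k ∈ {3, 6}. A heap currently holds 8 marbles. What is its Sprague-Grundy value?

2

Compute g(0), g(1), … for moves {3, 6}:
k:     0  1  2  3  4  5  6  7  8
g(k):  0  0  0  1  1  1  2  2  2
So g(8) = 2.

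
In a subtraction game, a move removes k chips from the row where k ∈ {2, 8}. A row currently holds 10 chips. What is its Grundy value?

0

Compute g(0), g(1), … for moves {2, 8}:
g(0) = mex{} = 0
g(1) = mex{} = 0
g(2) = mex{0} = 1
g(3) = mex{0} = 1
g(4) = mex{1} = 0
g(5) = mex{1} = 0
g(6) = mex{0} = 1
g(7) = mex{0} = 1
g(8) = mex{0,1} = 2
g(9) = mex{0,1} = 2
g(10) = mex{1,2} = 0
So g(10) = 0.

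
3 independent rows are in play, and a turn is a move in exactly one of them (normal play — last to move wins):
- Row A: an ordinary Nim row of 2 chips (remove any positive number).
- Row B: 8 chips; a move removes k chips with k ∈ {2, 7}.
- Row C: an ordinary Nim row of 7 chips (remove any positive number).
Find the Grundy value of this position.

7

Row A is a plain Nim row of size 2, so its Grundy value is 2.
Grundy values for row B (subtraction set {2, 7}):
k:     0  1  2  3  4  5  6  7  8
g(k):  0  0  1  1  0  0  1  1  2
So g(8) = 2.
Row C is a plain Nim row of size 7, so its Grundy value is 7.
By the Sprague-Grundy theorem, the Grundy value of a sum of independent games is the XOR of the component values.
Combined value = 2 XOR 2 XOR 7 = 7.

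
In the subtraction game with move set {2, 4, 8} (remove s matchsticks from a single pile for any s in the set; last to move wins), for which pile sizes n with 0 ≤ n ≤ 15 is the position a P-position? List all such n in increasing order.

Grundy values for subtraction set {2, 4, 8}:
k:     0  1  2  3  4  5  6  7  8  9 10 11 12 13 14 15
g(k):  0  0  1  1  2  2  0  0  1  1  2  2  0  0  1  1
The P-positions (g = 0) in 0..15 are 0, 1, 6, 7, 12, 13.

0, 1, 6, 7, 12, 13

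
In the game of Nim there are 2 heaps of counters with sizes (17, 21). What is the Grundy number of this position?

Nim-sum: 17 XOR 21 = 4.

4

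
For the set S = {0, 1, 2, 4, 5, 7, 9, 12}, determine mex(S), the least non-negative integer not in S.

The values 0, 1, 2 are all present; 3 is the first non-negative integer missing from the set.

3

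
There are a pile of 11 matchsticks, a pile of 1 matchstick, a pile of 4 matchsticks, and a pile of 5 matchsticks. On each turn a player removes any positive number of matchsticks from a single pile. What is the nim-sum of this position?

11

Compute the nim-sum pairwise:
11 XOR 1 = 10
10 XOR 4 = 14
14 XOR 5 = 11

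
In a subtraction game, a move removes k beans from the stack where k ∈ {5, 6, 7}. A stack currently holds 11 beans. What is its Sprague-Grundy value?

2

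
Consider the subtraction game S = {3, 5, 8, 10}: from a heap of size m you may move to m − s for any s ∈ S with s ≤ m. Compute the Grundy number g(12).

4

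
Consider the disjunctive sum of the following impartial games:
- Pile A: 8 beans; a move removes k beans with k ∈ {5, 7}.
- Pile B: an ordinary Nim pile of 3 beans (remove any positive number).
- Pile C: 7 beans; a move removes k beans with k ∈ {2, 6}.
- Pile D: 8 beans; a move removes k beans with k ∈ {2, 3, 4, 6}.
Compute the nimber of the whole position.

3

Build the Grundy sequence for pile A with g(k) = mex{g(k−s) : s ∈ {5, 7}, s ≤ k}:
k:     0  1  2  3  4  5  6  7  8
g(k):  0  0  0  0  0  1  1  1  1
So g(8) = 1.
Pile B is a plain Nim pile of size 3, so its Grundy value is 3.
For pile C, compute g(0), g(1), … with moves {2, 6}:
g(0) = mex{} = 0
g(1) = mex{} = 0
g(2) = mex{0} = 1
g(3) = mex{0} = 1
g(4) = mex{1} = 0
g(5) = mex{1} = 0
g(6) = mex{0} = 1
g(7) = mex{0} = 1
So g(7) = 1.
Grundy values for pile D (subtraction set {2, 3, 4, 6}):
k:     0  1  2  3  4  5  6  7  8
g(k):  0  0  1  1  2  2  3  3  0
So g(8) = 0.
By the Sprague-Grundy theorem, the Grundy value of a sum of independent games is the XOR of the component values.
Combined value = 1 XOR 3 XOR 1 XOR 0 = 3.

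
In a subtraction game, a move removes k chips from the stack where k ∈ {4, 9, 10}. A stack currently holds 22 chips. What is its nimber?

0

Build the Grundy sequence with g(k) = mex{g(k−s) : s ∈ {4, 9, 10}, s ≤ k}:
k:     0  1  2  3  4  5  6  7  8  9 10 11 12 13 14 15 16 17 18 19 20 21 22
g(k):  0  0  0  0  1  1  1  1  0  2  2  2  1  3  0  0  0  2  1  1  1  0  0
So g(22) = 0.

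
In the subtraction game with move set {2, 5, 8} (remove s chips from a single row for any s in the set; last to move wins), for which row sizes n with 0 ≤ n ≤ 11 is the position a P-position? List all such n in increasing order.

0, 1, 4, 7, 10, 11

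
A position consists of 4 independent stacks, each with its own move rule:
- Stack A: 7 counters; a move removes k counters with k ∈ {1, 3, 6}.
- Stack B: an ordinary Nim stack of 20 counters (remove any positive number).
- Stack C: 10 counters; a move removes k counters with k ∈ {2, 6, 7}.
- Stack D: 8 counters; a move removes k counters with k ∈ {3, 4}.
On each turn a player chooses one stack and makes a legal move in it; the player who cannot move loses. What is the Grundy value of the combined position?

Grundy values for stack A (subtraction set {1, 3, 6}):
k:     0  1  2  3  4  5  6  7
g(k):  0  1  0  1  0  1  2  3
So g(7) = 3.
Stack B is a plain Nim stack of size 20, so its Grundy value is 20.
For stack C, compute g(0), g(1), … with moves {2, 6, 7}:
k:     0  1  2  3  4  5  6  7  8  9 10
g(k):  0  0  1  1  0  0  1  1  2  0  3
So g(10) = 3.
Grundy values for stack D (subtraction set {3, 4}):
g(0) = mex{} = 0
g(1) = mex{} = 0
g(2) = mex{} = 0
g(3) = mex{0} = 1
g(4) = mex{0} = 1
g(5) = mex{0} = 1
g(6) = mex{0,1} = 2
g(7) = mex{1} = 0
g(8) = mex{1} = 0
So g(8) = 0.
By the Sprague-Grundy theorem, the Grundy value of a sum of independent games is the XOR of the component values.
Combined value = 3 ⊕ 20 ⊕ 3 ⊕ 0 = 20.

20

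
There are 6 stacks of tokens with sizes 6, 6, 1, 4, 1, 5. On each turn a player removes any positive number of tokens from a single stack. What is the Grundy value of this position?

Compute the nim-sum pairwise:
6 XOR 6 = 0
0 XOR 1 = 1
1 XOR 4 = 5
5 XOR 1 = 4
4 XOR 5 = 1

1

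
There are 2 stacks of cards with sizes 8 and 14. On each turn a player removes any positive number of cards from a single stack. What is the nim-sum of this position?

Nim-sum: 8 ^ 14 = 6.

6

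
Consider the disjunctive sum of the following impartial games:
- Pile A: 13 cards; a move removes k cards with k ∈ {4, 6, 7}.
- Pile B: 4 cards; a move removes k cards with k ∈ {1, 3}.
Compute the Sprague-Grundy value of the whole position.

0

For pile A, compute g(0), g(1), … with moves {4, 6, 7}:
k:     0  1  2  3  4  5  6  7  8  9 10 11 12 13
g(k):  0  0  0  0  1  1  1  1  2  2  2  0  0  0
So g(13) = 0.
Grundy values for pile B (subtraction set {1, 3}):
k:     0  1  2  3  4
g(k):  0  1  0  1  0
So g(4) = 0.
The value of a disjunctive sum is the nim-sum of the parts.
Combined value = 0 XOR 0 = 0.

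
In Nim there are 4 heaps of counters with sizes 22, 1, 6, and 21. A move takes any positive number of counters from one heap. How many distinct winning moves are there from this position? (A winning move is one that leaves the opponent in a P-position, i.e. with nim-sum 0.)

Write each in binary and XOR column by column:
  10110  (22)
  00001  (1)
  00110  (6)
  10101  (21)
  -----
  00100  (4)
The overall nim-sum is X = 4. A heap of size p has a winning move iff p XOR X < p (reduce it to p XOR X).
  22: 22 XOR 4 = 18 < 22 — winning move (to 18).
  1: 1 XOR 4 = 5 ≥ 1 — no move.
  6: 6 XOR 4 = 2 < 6 — winning move (to 2).
  21: 21 XOR 4 = 17 < 21 — winning move (to 17).
That gives 3 winning moves.

3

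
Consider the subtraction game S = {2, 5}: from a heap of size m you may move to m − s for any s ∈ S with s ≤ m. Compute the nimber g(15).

0

Compute g(0), g(1), … for moves {2, 5}:
k:     0  1  2  3  4  5  6  7  8  9 10 11 12 13 14 15
g(k):  0  0  1  1  0  2  1  0  0  1  1  0  2  1  0  0
So g(15) = 0.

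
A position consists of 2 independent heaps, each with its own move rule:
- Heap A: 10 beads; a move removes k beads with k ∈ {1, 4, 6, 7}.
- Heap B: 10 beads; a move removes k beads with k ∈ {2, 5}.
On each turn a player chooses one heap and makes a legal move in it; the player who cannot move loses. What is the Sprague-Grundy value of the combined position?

Grundy values for heap A (subtraction set {1, 4, 6, 7}):
k:     0  1  2  3  4  5  6  7  8  9 10
g(k):  0  1  0  1  2  0  1  2  3  2  0
So g(10) = 0.
Build the Grundy sequence for heap B with g(k) = mex{g(k−s) : s ∈ {2, 5}, s ≤ k}:
g(0) = mex{} = 0
g(1) = mex{} = 0
g(2) = mex{0} = 1
g(3) = mex{0} = 1
g(4) = mex{1} = 0
g(5) = mex{0,1} = 2
g(6) = mex{0} = 1
g(7) = mex{1,2} = 0
g(8) = mex{1} = 0
g(9) = mex{0} = 1
g(10) = mex{0,2} = 1
So g(10) = 1.
The value of a disjunctive sum is the nim-sum of the parts.
Combined value = 0 XOR 1 = 1.

1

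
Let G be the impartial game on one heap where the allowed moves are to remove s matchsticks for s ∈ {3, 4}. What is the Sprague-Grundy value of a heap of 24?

1

Compute g(0), g(1), … for moves {3, 4}:
k:     0  1  2  3  4  5  6  7  8  9 10 11 12 13 14 15 16 17 18 19 20 21 22 23 24
g(k):  0  0  0  1  1  1  2  0  0  0  1  1  1  2  0  0  0  1  1  1  2  0  0  0  1
So g(24) = 1.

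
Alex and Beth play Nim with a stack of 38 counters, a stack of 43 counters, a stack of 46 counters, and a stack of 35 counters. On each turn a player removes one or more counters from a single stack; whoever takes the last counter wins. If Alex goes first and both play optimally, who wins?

Nim-sum: 38 XOR 43 XOR 46 XOR 35 = 0.
The nim-sum is 0, so this is a P-position: the player to move is in a losing position under optimal play; Alex is about to move from it and so loses — Beth wins.

Beth wins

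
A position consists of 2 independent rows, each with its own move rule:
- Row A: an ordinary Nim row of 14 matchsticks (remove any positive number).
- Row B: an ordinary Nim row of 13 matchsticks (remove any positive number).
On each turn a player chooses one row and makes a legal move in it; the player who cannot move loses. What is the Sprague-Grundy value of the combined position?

Row A is a plain Nim row of size 14, so its Grundy value is 14.
Row B is a plain Nim row of size 13, so its Grundy value is 13.
By the Sprague-Grundy theorem, the Grundy value of a sum of independent games is the XOR of the component values.
Combined value = 14 ⊕ 13 = 3.

3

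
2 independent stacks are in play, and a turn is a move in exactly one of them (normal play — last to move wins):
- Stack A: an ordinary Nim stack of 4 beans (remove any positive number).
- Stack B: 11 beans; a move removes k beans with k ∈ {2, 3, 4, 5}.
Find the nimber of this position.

Stack A is a plain Nim stack of size 4, so its Grundy value is 4.
Grundy values for stack B (subtraction set {2, 3, 4, 5}):
g(0) = mex{} = 0
g(1) = mex{} = 0
g(2) = mex{0} = 1
g(3) = mex{0} = 1
g(4) = mex{0,1} = 2
g(5) = mex{0,1} = 2
g(6) = mex{0,1,2} = 3
g(7) = mex{1,2} = 0
g(8) = mex{1,2,3} = 0
g(9) = mex{0,2,3} = 1
g(10) = mex{0,2,3} = 1
g(11) = mex{0,1,3} = 2
So g(11) = 2.
By the Sprague-Grundy theorem, the Grundy value of a sum of independent games is the XOR of the component values.
Combined value = 4 XOR 2 = 6.

6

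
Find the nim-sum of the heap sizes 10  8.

Nim-sum: 10 ^ 8 = 2.

2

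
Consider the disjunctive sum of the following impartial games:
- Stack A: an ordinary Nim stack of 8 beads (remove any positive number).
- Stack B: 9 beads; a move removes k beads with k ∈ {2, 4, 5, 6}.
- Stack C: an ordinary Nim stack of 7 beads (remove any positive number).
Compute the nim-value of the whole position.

Stack A is a plain Nim stack of size 8, so its Grundy value is 8.
Grundy values for stack B (subtraction set {2, 4, 5, 6}):
g(0) = mex{} = 0
g(1) = mex{} = 0
g(2) = mex{0} = 1
g(3) = mex{0} = 1
g(4) = mex{0,1} = 2
g(5) = mex{0,1} = 2
g(6) = mex{0,1,2} = 3
g(7) = mex{0,1,2} = 3
g(8) = mex{1,2,3} = 0
g(9) = mex{1,2,3} = 0
So g(9) = 0.
Stack C is a plain Nim stack of size 7, so its Grundy value is 7.
The value of a disjunctive sum is the nim-sum of the parts.
Combined value = 8 ⊕ 0 ⊕ 7 = 15.

15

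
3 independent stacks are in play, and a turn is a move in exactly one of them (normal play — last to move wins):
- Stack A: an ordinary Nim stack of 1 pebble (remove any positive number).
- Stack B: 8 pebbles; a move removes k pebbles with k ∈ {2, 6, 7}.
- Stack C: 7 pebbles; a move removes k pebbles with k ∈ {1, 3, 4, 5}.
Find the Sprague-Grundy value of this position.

0

Stack A is a plain Nim stack of size 1, so its Grundy value is 1.
Grundy values for stack B (subtraction set {2, 6, 7}):
k:     0  1  2  3  4  5  6  7  8
g(k):  0  0  1  1  0  0  1  1  2
So g(8) = 2.
Build the Grundy sequence for stack C with g(k) = mex{g(k−s) : s ∈ {1, 3, 4, 5}, s ≤ k}:
g(0) = mex{} = 0
g(1) = mex{0} = 1
g(2) = mex{1} = 0
g(3) = mex{0} = 1
g(4) = mex{0,1} = 2
g(5) = mex{0,1,2} = 3
g(6) = mex{0,1,3} = 2
g(7) = mex{0,1,2} = 3
So g(7) = 3.
The value of a disjunctive sum is the nim-sum of the parts.
Combined value = 1 XOR 2 XOR 3 = 0.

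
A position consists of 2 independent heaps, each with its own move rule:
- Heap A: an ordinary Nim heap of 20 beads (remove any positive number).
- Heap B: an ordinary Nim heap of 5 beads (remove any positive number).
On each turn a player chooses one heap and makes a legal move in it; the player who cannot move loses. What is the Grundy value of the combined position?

17

Heap A is a plain Nim heap of size 20, so its Grundy value is 20.
Heap B is a plain Nim heap of size 5, so its Grundy value is 5.
The value of a disjunctive sum is the nim-sum of the parts.
Combined value = 20 ⊕ 5 = 17.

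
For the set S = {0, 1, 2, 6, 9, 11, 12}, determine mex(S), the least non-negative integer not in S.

3

The values 0, 1, 2 are all present; 3 is the first non-negative integer missing from the set.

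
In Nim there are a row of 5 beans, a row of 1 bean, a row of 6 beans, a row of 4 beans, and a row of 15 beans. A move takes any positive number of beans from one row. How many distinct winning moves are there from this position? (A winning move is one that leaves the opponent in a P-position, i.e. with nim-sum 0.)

1

In binary:
  0101  (5)
  0001  (1)
  0110  (6)
  0100  (4)
  1111  (15)
  ----
  1001  (9)
The overall nim-sum is X = 9. A row of size p has a winning move iff p XOR X < p (reduce it to p XOR X).
  5: 5 XOR 9 = 12 ≥ 5 — no move.
  1: 1 XOR 9 = 8 ≥ 1 — no move.
  6: 6 XOR 9 = 15 ≥ 6 — no move.
  4: 4 XOR 9 = 13 ≥ 4 — no move.
  15: 15 XOR 9 = 6 < 15 — winning move (to 6).
That gives 1 winning move.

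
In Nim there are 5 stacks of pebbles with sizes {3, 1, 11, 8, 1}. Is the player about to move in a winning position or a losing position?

Compute the nim-sum pairwise:
3 ^ 1 = 2
2 ^ 11 = 9
9 ^ 8 = 1
1 ^ 1 = 0
The nim-sum is 0, so this is a P-position: the player to move is in a losing position under optimal play.

Losing position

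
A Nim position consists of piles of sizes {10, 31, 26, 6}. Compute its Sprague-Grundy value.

Nim-sum: 10 ⊕ 31 ⊕ 26 ⊕ 6 = 9.

9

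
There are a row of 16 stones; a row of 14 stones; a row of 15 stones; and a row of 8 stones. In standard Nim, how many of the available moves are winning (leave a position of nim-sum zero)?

In binary:
  10000  (16)
  01110  (14)
  01111  (15)
  01000  (8)
  -----
  11001  (25)
The overall nim-sum is X = 25. A row of size p has a winning move iff p XOR X < p (reduce it to p XOR X).
  16: 16 XOR 25 = 9 < 16 — winning move (to 9).
  14: 14 XOR 25 = 23 ≥ 14 — no move.
  15: 15 XOR 25 = 22 ≥ 15 — no move.
  8: 8 XOR 25 = 17 ≥ 8 — no move.
That gives 1 winning move.

1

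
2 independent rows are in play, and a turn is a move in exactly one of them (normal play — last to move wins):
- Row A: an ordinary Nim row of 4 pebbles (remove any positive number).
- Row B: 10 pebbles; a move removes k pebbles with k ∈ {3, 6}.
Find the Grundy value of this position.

4

Row A is a plain Nim row of size 4, so its Grundy value is 4.
Build the Grundy sequence for row B with g(k) = mex{g(k−s) : s ∈ {3, 6}, s ≤ k}:
g(0) = mex{} = 0
g(1) = mex{} = 0
g(2) = mex{} = 0
g(3) = mex{0} = 1
g(4) = mex{0} = 1
g(5) = mex{0} = 1
g(6) = mex{0,1} = 2
g(7) = mex{0,1} = 2
g(8) = mex{0,1} = 2
g(9) = mex{1,2} = 0
g(10) = mex{1,2} = 0
So g(10) = 0.
The value of a disjunctive sum is the nim-sum of the parts.
Combined value = 4 XOR 0 = 4.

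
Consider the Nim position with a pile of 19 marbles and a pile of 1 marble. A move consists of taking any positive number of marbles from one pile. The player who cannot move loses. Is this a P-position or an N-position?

N-position

Write each in binary and XOR column by column:
  10011  (19)
  00001  (1)
  -----
  10010  (18)
The nim-sum is 18 ≠ 0, so this is an N-position: the player to move can win.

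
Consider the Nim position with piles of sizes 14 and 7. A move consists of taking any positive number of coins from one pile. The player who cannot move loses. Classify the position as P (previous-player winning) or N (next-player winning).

Compute the nim-sum pairwise:
14 ⊕ 7 = 9
The nim-sum is 9 ≠ 0, so this is an N-position: the player to move can win.

N-position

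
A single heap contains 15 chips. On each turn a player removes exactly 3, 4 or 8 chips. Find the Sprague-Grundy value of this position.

Grundy values for subtraction set {3, 4, 8}:
k:     0  1  2  3  4  5  6  7  8  9 10 11 12 13 14 15
g(k):  0  0  0  1  1  1  2  0  2  3  1  3  0  0  0  1
So g(15) = 1.

1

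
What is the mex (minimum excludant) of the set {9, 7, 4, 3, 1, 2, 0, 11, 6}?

5

The values 0, 1, 2, 3, 4 are all present; 5 is the first non-negative integer missing from the set.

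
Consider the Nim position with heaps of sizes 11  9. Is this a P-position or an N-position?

Compute the nim-sum pairwise:
11 ⊕ 9 = 2
The nim-sum is 2 ≠ 0, so this is an N-position: the player to move can win.

N-position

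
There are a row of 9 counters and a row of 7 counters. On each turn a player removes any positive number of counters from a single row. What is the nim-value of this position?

14

Nim-sum: 9 XOR 7 = 14.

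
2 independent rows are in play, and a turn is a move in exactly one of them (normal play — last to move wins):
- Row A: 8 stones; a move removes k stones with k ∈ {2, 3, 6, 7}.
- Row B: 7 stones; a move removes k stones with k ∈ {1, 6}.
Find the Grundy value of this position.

Build the Grundy sequence for row A with g(k) = mex{g(k−s) : s ∈ {2, 3, 6, 7}, s ≤ k}:
k:     0  1  2  3  4  5  6  7  8
g(k):  0  0  1  1  2  0  3  1  2
So g(8) = 2.
Build the Grundy sequence for row B with g(k) = mex{g(k−s) : s ∈ {1, 6}, s ≤ k}:
g(0) = mex{} = 0
g(1) = mex{0} = 1
g(2) = mex{1} = 0
g(3) = mex{0} = 1
g(4) = mex{1} = 0
g(5) = mex{0} = 1
g(6) = mex{0,1} = 2
g(7) = mex{1,2} = 0
So g(7) = 0.
The value of a disjunctive sum is the nim-sum of the parts.
Combined value = 2 XOR 0 = 2.

2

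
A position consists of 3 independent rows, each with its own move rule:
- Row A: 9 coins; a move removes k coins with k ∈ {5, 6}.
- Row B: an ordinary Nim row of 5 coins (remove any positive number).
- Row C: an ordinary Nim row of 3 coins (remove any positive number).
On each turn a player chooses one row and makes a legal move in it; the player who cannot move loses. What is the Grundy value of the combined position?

Build the Grundy sequence for row A with g(k) = mex{g(k−s) : s ∈ {5, 6}, s ≤ k}:
g(0) = mex{} = 0
g(1) = mex{} = 0
g(2) = mex{} = 0
g(3) = mex{} = 0
g(4) = mex{} = 0
g(5) = mex{0} = 1
g(6) = mex{0} = 1
g(7) = mex{0} = 1
g(8) = mex{0} = 1
g(9) = mex{0} = 1
So g(9) = 1.
Row B is a plain Nim row of size 5, so its Grundy value is 5.
Row C is a plain Nim row of size 3, so its Grundy value is 3.
The value of a disjunctive sum is the nim-sum of the parts.
Combined value = 1 XOR 5 XOR 3 = 7.

7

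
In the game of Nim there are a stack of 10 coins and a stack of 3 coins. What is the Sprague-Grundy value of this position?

9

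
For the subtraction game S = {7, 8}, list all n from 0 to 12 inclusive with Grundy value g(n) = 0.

Compute g(0), g(1), … for moves {7, 8}:
k:     0  1  2  3  4  5  6  7  8  9 10 11 12
g(k):  0  0  0  0  0  0  0  1  1  1  1  1  1
The P-positions (g = 0) in 0..12 are 0, 1, 2, 3, 4, 5, 6.

0, 1, 2, 3, 4, 5, 6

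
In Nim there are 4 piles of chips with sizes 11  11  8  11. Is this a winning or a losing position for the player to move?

Winning position

Bitwise XOR of the heap sizes:
  1011  (11)
  1011  (11)
  1000  (8)
  1011  (11)
  ----
  0011  (3)
The nim-sum is 3 ≠ 0, so this is an N-position: the player to move can win.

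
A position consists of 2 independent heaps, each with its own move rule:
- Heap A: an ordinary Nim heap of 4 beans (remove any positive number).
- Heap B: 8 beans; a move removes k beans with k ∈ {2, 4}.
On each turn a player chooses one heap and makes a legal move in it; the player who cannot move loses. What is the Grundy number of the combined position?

5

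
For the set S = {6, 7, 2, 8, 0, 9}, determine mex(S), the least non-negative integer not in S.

0 is in the set but 1 is not, so the mex is 1.

1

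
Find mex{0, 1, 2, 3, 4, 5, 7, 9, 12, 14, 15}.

6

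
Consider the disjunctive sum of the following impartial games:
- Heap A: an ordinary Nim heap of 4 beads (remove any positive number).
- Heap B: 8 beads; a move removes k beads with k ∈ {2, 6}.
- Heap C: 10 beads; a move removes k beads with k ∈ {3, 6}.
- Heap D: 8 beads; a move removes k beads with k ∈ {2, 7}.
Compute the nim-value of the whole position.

6

Heap A is a plain Nim heap of size 4, so its Grundy value is 4.
Grundy values for heap B (subtraction set {2, 6}):
g(0) = mex{} = 0
g(1) = mex{} = 0
g(2) = mex{0} = 1
g(3) = mex{0} = 1
g(4) = mex{1} = 0
g(5) = mex{1} = 0
g(6) = mex{0} = 1
g(7) = mex{0} = 1
g(8) = mex{1} = 0
So g(8) = 0.
For heap C, compute g(0), g(1), … with moves {3, 6}:
k:     0  1  2  3  4  5  6  7  8  9 10
g(k):  0  0  0  1  1  1  2  2  2  0  0
So g(10) = 0.
Grundy values for heap D (subtraction set {2, 7}):
g(0) = mex{} = 0
g(1) = mex{} = 0
g(2) = mex{0} = 1
g(3) = mex{0} = 1
g(4) = mex{1} = 0
g(5) = mex{1} = 0
g(6) = mex{0} = 1
g(7) = mex{0} = 1
g(8) = mex{0,1} = 2
So g(8) = 2.
By the Sprague-Grundy theorem, the Grundy value of a sum of independent games is the XOR of the component values.
Combined value = 4 XOR 0 XOR 0 XOR 2 = 6.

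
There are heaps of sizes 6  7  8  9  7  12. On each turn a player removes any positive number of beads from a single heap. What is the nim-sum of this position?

Nim-sum: 6 ⊕ 7 ⊕ 8 ⊕ 9 ⊕ 7 ⊕ 12 = 11.

11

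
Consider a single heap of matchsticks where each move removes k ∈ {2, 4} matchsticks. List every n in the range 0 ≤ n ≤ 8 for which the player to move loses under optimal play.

0, 1, 6, 7

Build the Grundy sequence with g(k) = mex{g(k−s) : s ∈ {2, 4}, s ≤ k}:
k:     0  1  2  3  4  5  6  7  8
g(k):  0  0  1  1  2  2  0  0  1
The P-positions (g = 0) in 0..8 are 0, 1, 6, 7.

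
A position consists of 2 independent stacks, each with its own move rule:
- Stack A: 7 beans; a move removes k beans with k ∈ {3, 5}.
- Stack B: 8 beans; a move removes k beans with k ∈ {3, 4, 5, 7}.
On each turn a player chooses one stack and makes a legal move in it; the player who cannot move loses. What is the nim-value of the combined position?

0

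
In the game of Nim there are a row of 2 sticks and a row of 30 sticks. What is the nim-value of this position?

Nim-sum: 2 ⊕ 30 = 28.

28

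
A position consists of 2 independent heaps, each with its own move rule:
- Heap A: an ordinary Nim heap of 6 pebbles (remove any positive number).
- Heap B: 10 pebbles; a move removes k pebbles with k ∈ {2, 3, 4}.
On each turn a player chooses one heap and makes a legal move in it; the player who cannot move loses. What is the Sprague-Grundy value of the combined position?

4

Heap A is a plain Nim heap of size 6, so its Grundy value is 6.
Build the Grundy sequence for heap B with g(k) = mex{g(k−s) : s ∈ {2, 3, 4}, s ≤ k}:
g(0) = mex{} = 0
g(1) = mex{} = 0
g(2) = mex{0} = 1
g(3) = mex{0} = 1
g(4) = mex{0,1} = 2
g(5) = mex{0,1} = 2
g(6) = mex{1,2} = 0
g(7) = mex{1,2} = 0
g(8) = mex{0,2} = 1
g(9) = mex{0,2} = 1
g(10) = mex{0,1} = 2
So g(10) = 2.
By the Sprague-Grundy theorem, the Grundy value of a sum of independent games is the XOR of the component values.
Combined value = 6 ⊕ 2 = 4.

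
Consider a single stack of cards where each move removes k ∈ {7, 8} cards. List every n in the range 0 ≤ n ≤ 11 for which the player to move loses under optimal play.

0, 1, 2, 3, 4, 5, 6

Compute g(0), g(1), … for moves {7, 8}:
k:     0  1  2  3  4  5  6  7  8  9 10 11
g(k):  0  0  0  0  0  0  0  1  1  1  1  1
The P-positions (g = 0) in 0..11 are 0, 1, 2, 3, 4, 5, 6.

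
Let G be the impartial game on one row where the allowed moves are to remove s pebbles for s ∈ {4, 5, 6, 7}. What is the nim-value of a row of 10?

2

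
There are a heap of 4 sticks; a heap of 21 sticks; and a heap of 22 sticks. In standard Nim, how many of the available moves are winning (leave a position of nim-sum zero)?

3

Compute the nim-sum pairwise:
4 XOR 21 = 17
17 XOR 22 = 7
The overall nim-sum is X = 7. A heap of size p has a winning move iff p XOR X < p (reduce it to p XOR X).
  4: 4 XOR 7 = 3 < 4 — winning move (to 3).
  21: 21 XOR 7 = 18 < 21 — winning move (to 18).
  22: 22 XOR 7 = 17 < 22 — winning move (to 17).
That gives 3 winning moves.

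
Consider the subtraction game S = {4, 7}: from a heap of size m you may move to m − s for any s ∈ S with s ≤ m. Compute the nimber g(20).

2

Grundy values for subtraction set {4, 7}:
k:     0  1  2  3  4  5  6  7  8  9 10 11 12 13 14 15 16 17 18 19 20
g(k):  0  0  0  0  1  1  1  1  2  2  2  0  0  0  0  1  1  1  1  2  2
So g(20) = 2.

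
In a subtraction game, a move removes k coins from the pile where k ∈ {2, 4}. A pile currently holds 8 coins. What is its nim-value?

Compute g(0), g(1), … for moves {2, 4}:
k:     0  1  2  3  4  5  6  7  8
g(k):  0  0  1  1  2  2  0  0  1
So g(8) = 1.

1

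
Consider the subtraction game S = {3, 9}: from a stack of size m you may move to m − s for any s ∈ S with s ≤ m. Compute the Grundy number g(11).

1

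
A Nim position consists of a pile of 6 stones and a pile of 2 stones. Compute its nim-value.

4

Bitwise XOR of the heap sizes:
  110  (6)
  010  (2)
  ---
  100  (4)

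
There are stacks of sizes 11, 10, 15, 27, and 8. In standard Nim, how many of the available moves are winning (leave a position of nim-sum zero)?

In binary:
  01011  (11)
  01010  (10)
  01111  (15)
  11011  (27)
  01000  (8)
  -----
  11101  (29)
The overall nim-sum is X = 29. A stack of size p has a winning move iff p XOR X < p (reduce it to p XOR X).
  11: 11 XOR 29 = 22 ≥ 11 — no move.
  10: 10 XOR 29 = 23 ≥ 10 — no move.
  15: 15 XOR 29 = 18 ≥ 15 — no move.
  27: 27 XOR 29 = 6 < 27 — winning move (to 6).
  8: 8 XOR 29 = 21 ≥ 8 — no move.
That gives 1 winning move.

1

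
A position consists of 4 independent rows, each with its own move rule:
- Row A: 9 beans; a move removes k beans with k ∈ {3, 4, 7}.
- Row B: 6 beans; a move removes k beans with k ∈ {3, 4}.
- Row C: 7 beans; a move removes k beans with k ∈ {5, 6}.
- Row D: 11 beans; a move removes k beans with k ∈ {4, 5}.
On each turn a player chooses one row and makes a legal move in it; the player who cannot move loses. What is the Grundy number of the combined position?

Grundy values for row A (subtraction set {3, 4, 7}):
g(0) = mex{} = 0
g(1) = mex{} = 0
g(2) = mex{} = 0
g(3) = mex{0} = 1
g(4) = mex{0} = 1
g(5) = mex{0} = 1
g(6) = mex{0,1} = 2
g(7) = mex{0,1} = 2
g(8) = mex{0,1} = 2
g(9) = mex{0,1,2} = 3
So g(9) = 3.
For row B, compute g(0), g(1), … with moves {3, 4}:
k:     0  1  2  3  4  5  6
g(k):  0  0  0  1  1  1  2
So g(6) = 2.
Grundy values for row C (subtraction set {5, 6}):
k:     0  1  2  3  4  5  6  7
g(k):  0  0  0  0  0  1  1  1
So g(7) = 1.
Build the Grundy sequence for row D with g(k) = mex{g(k−s) : s ∈ {4, 5}, s ≤ k}:
g(0) = mex{} = 0
g(1) = mex{} = 0
g(2) = mex{} = 0
g(3) = mex{} = 0
g(4) = mex{0} = 1
g(5) = mex{0} = 1
g(6) = mex{0} = 1
g(7) = mex{0} = 1
g(8) = mex{0,1} = 2
g(9) = mex{1} = 0
g(10) = mex{1} = 0
g(11) = mex{1} = 0
So g(11) = 0.
By the Sprague-Grundy theorem, the Grundy value of a sum of independent games is the XOR of the component values.
Combined value = 3 ⊕ 2 ⊕ 1 ⊕ 0 = 0.

0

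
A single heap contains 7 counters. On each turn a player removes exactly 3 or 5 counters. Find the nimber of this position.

2

Compute g(0), g(1), … for moves {3, 5}:
g(0) = mex{} = 0
g(1) = mex{} = 0
g(2) = mex{} = 0
g(3) = mex{0} = 1
g(4) = mex{0} = 1
g(5) = mex{0} = 1
g(6) = mex{0,1} = 2
g(7) = mex{0,1} = 2
So g(7) = 2.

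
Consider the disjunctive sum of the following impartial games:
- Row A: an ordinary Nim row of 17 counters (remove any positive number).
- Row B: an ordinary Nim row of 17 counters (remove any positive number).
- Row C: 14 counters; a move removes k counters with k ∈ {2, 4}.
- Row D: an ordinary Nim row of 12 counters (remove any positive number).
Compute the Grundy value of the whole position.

13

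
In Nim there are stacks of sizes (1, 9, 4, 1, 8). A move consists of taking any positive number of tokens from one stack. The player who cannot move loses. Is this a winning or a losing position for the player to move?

Nim-sum: 1 ^ 9 ^ 4 ^ 1 ^ 8 = 5.
The nim-sum is 5 ≠ 0, so this is an N-position: the player to move can win.

Winning position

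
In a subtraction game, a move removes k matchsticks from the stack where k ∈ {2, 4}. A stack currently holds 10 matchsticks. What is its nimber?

Build the Grundy sequence with g(k) = mex{g(k−s) : s ∈ {2, 4}, s ≤ k}:
k:     0  1  2  3  4  5  6  7  8  9 10
g(k):  0  0  1  1  2  2  0  0  1  1  2
So g(10) = 2.

2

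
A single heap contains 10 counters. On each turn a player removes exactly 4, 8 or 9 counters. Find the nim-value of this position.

2

Grundy values for subtraction set {4, 8, 9}:
g(0) = mex{} = 0
g(1) = mex{} = 0
g(2) = mex{} = 0
g(3) = mex{} = 0
g(4) = mex{0} = 1
g(5) = mex{0} = 1
g(6) = mex{0} = 1
g(7) = mex{0} = 1
g(8) = mex{0,1} = 2
g(9) = mex{0,1} = 2
g(10) = mex{0,1} = 2
So g(10) = 2.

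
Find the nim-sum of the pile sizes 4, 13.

Nim-sum: 4 XOR 13 = 9.

9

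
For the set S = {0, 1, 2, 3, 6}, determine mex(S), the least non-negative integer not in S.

The values 0, 1, 2, 3 are all present; 4 is the first non-negative integer missing from the set.

4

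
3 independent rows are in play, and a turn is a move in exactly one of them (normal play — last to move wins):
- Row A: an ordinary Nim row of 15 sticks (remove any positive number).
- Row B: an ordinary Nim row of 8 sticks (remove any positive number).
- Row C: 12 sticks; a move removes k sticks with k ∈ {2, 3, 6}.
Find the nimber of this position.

6

Row A is a plain Nim row of size 15, so its Grundy value is 15.
Row B is a plain Nim row of size 8, so its Grundy value is 8.
For row C, compute g(0), g(1), … with moves {2, 3, 6}:
k:     0  1  2  3  4  5  6  7  8  9 10 11 12
g(k):  0  0  1  1  2  0  3  1  2  0  0  1  1
So g(12) = 1.
By the Sprague-Grundy theorem, the Grundy value of a sum of independent games is the XOR of the component values.
Combined value = 15 XOR 8 XOR 1 = 6.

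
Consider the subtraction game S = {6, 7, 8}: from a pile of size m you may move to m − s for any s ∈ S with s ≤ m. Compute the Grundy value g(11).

Compute g(0), g(1), … for moves {6, 7, 8}:
g(0) = mex{} = 0
g(1) = mex{} = 0
g(2) = mex{} = 0
g(3) = mex{} = 0
g(4) = mex{} = 0
g(5) = mex{} = 0
g(6) = mex{0} = 1
g(7) = mex{0} = 1
g(8) = mex{0} = 1
g(9) = mex{0} = 1
g(10) = mex{0} = 1
g(11) = mex{0} = 1
So g(11) = 1.

1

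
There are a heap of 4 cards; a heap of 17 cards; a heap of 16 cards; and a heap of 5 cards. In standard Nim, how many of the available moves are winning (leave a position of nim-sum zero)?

Nim-sum: 4 XOR 17 XOR 16 XOR 5 = 0.
The nim-sum is already 0, so every move leaves a nonzero nim-sum — there are no winning moves.

0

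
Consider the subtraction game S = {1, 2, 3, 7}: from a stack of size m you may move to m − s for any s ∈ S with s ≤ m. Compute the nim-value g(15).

3

Grundy values for subtraction set {1, 2, 3, 7}:
k:     0  1  2  3  4  5  6  7  8  9 10 11 12 13 14 15
g(k):  0  1  2  3  0  1  2  3  0  1  2  3  0  1  2  3
So g(15) = 3.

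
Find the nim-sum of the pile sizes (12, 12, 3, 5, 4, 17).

Nim-sum: 12 ^ 12 ^ 3 ^ 5 ^ 4 ^ 17 = 19.

19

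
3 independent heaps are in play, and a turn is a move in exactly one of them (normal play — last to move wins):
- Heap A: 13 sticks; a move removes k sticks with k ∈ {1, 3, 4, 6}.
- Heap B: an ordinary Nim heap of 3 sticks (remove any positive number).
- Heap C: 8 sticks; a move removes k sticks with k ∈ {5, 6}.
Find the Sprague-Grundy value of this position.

0

Build the Grundy sequence for heap A with g(k) = mex{g(k−s) : s ∈ {1, 3, 4, 6}, s ≤ k}:
g(0) = mex{} = 0
g(1) = mex{0} = 1
g(2) = mex{1} = 0
g(3) = mex{0} = 1
g(4) = mex{0,1} = 2
g(5) = mex{0,1,2} = 3
g(6) = mex{0,1,3} = 2
g(7) = mex{1,2} = 0
g(8) = mex{0,2,3} = 1
g(9) = mex{1,2,3} = 0
g(10) = mex{0,2} = 1
g(11) = mex{0,1,3} = 2
g(12) = mex{0,1,2} = 3
g(13) = mex{0,1,3} = 2
So g(13) = 2.
Heap B is a plain Nim heap of size 3, so its Grundy value is 3.
Grundy values for heap C (subtraction set {5, 6}):
g(0) = mex{} = 0
g(1) = mex{} = 0
g(2) = mex{} = 0
g(3) = mex{} = 0
g(4) = mex{} = 0
g(5) = mex{0} = 1
g(6) = mex{0} = 1
g(7) = mex{0} = 1
g(8) = mex{0} = 1
So g(8) = 1.
By the Sprague-Grundy theorem, the Grundy value of a sum of independent games is the XOR of the component values.
Combined value = 2 XOR 3 XOR 1 = 0.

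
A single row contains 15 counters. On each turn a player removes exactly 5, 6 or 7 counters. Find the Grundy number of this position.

0

Grundy values for subtraction set {5, 6, 7}:
k:     0  1  2  3  4  5  6  7  8  9 10 11 12 13 14 15
g(k):  0  0  0  0  0  1  1  1  1  1  2  2  0  0  0  0
So g(15) = 0.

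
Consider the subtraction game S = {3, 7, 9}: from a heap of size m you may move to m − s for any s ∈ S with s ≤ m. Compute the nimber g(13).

2

Compute g(0), g(1), … for moves {3, 7, 9}:
g(0) = mex{} = 0
g(1) = mex{} = 0
g(2) = mex{} = 0
g(3) = mex{0} = 1
g(4) = mex{0} = 1
g(5) = mex{0} = 1
g(6) = mex{1} = 0
g(7) = mex{0,1} = 2
g(8) = mex{0,1} = 2
g(9) = mex{0} = 1
g(10) = mex{0,1,2} = 3
g(11) = mex{0,1,2} = 3
g(12) = mex{1} = 0
g(13) = mex{0,1,3} = 2
So g(13) = 2.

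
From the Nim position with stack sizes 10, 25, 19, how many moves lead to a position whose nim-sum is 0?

Write each in binary and XOR column by column:
  01010  (10)
  11001  (25)
  10011  (19)
  -----
  00000  (0)
The nim-sum is already 0, so every move leaves a nonzero nim-sum — there are no winning moves.

0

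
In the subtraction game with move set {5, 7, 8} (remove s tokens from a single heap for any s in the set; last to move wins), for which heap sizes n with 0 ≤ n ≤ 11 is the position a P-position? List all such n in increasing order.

Compute g(0), g(1), … for moves {5, 7, 8}:
g(0) = mex{} = 0
g(1) = mex{} = 0
g(2) = mex{} = 0
g(3) = mex{} = 0
g(4) = mex{} = 0
g(5) = mex{0} = 1
g(6) = mex{0} = 1
g(7) = mex{0} = 1
g(8) = mex{0} = 1
g(9) = mex{0} = 1
g(10) = mex{0,1} = 2
g(11) = mex{0,1} = 2
The P-positions (g = 0) in 0..11 are 0, 1, 2, 3, 4.

0, 1, 2, 3, 4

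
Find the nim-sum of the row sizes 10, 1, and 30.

21

Compute the nim-sum pairwise:
10 ^ 1 = 11
11 ^ 30 = 21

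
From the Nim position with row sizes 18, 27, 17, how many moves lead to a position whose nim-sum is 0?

Compute the nim-sum pairwise:
18 ^ 27 = 9
9 ^ 17 = 24
The overall nim-sum is X = 24. A row of size p has a winning move iff p XOR X < p (reduce it to p XOR X).
  18: 18 XOR 24 = 10 < 18 — winning move (to 10).
  27: 27 XOR 24 = 3 < 27 — winning move (to 3).
  17: 17 XOR 24 = 9 < 17 — winning move (to 9).
That gives 3 winning moves.

3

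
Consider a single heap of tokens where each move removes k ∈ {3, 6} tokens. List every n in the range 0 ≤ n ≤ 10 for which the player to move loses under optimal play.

0, 1, 2, 9, 10

Compute g(0), g(1), … for moves {3, 6}:
k:     0  1  2  3  4  5  6  7  8  9 10
g(k):  0  0  0  1  1  1  2  2  2  0  0
The P-positions (g = 0) in 0..10 are 0, 1, 2, 9, 10.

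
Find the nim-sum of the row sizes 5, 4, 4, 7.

Compute the nim-sum pairwise:
5 ⊕ 4 = 1
1 ⊕ 4 = 5
5 ⊕ 7 = 2

2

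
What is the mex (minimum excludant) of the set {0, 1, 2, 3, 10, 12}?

The values 0, 1, 2, 3 are all present; 4 is the first non-negative integer missing from the set.

4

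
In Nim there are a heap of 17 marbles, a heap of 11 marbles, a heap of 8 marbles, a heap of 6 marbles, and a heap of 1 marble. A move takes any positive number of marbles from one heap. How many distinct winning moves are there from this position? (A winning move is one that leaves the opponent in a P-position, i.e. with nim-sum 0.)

1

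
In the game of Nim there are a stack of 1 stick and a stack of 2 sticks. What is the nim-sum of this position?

3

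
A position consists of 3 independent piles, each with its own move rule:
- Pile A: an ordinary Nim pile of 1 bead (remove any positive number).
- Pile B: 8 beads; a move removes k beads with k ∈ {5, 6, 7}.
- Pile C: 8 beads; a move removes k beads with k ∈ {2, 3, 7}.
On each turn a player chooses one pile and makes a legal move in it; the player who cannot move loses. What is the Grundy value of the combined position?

Pile A is a plain Nim pile of size 1, so its Grundy value is 1.
Build the Grundy sequence for pile B with g(k) = mex{g(k−s) : s ∈ {5, 6, 7}, s ≤ k}:
g(0) = mex{} = 0
g(1) = mex{} = 0
g(2) = mex{} = 0
g(3) = mex{} = 0
g(4) = mex{} = 0
g(5) = mex{0} = 1
g(6) = mex{0} = 1
g(7) = mex{0} = 1
g(8) = mex{0} = 1
So g(8) = 1.
Grundy values for pile C (subtraction set {2, 3, 7}):
g(0) = mex{} = 0
g(1) = mex{} = 0
g(2) = mex{0} = 1
g(3) = mex{0} = 1
g(4) = mex{0,1} = 2
g(5) = mex{1} = 0
g(6) = mex{1,2} = 0
g(7) = mex{0,2} = 1
g(8) = mex{0} = 1
So g(8) = 1.
The value of a disjunctive sum is the nim-sum of the parts.
Combined value = 1 XOR 1 XOR 1 = 1.

1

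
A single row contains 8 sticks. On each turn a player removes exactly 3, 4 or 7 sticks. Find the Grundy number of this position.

2

Compute g(0), g(1), … for moves {3, 4, 7}:
k:     0  1  2  3  4  5  6  7  8
g(k):  0  0  0  1  1  1  2  2  2
So g(8) = 2.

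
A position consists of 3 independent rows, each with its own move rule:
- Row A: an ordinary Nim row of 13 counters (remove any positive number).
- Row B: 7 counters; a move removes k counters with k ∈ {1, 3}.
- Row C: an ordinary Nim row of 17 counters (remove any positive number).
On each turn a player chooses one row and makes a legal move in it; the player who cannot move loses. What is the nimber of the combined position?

Row A is a plain Nim row of size 13, so its Grundy value is 13.
Build the Grundy sequence for row B with g(k) = mex{g(k−s) : s ∈ {1, 3}, s ≤ k}:
g(0) = mex{} = 0
g(1) = mex{0} = 1
g(2) = mex{1} = 0
g(3) = mex{0} = 1
g(4) = mex{1} = 0
g(5) = mex{0} = 1
g(6) = mex{1} = 0
g(7) = mex{0} = 1
So g(7) = 1.
Row C is a plain Nim row of size 17, so its Grundy value is 17.
The value of a disjunctive sum is the nim-sum of the parts.
Combined value = 13 XOR 1 XOR 17 = 29.

29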